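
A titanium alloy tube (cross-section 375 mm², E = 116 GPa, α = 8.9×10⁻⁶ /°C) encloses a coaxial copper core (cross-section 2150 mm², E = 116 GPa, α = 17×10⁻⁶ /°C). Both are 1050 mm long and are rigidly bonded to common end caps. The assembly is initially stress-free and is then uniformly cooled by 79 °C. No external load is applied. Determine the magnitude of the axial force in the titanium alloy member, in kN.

P ≈ 23.7 kN (compressive in the titanium alloy)

Equilibrium of a rigid end plate with no external load gives equal and opposite internal forces ±P in the two members. Since α_{copper} > α_{titanium alloy}, cooling drives the copper into tension and the titanium alloy into compression.
Equating the net (thermal + elastic) strains gives |α₁ − α₂|·ΔT = P·[1/(A₁E₁) + 1/(A₂E₂)].
|α₁ − α₂|·ΔT = 8.1×10⁻⁶ × 79 = 0.0006399.
1/(A₁E₁) + 1/(A₂E₂) = 1/(375×116×10³) + 1/(2150×116×10³) = 2.7×10⁻⁸ N⁻¹.
So P = 0.0006399 / 2.7×10⁻⁸ = 23.7 kN.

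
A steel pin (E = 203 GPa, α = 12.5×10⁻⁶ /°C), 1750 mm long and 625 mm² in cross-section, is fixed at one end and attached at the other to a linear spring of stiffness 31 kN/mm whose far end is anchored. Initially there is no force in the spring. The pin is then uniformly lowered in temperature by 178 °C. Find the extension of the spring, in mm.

δ ≈ 2.73 mm

If the spring were absent the pin would shorten by αΔT L = 12.5×10⁻⁶ × 178 × 1750 = 3.894 mm.
Let P be the tensile force in the spring. The pin extends elastically by PL/(AE) and the spring stretches by P/k; together these equal δ_free.
P [ L/(AE) + 1/k ] = δ_free → P [ 1750/(625×203×10³) + 1/(31×10³) ] = 3.894.
P = 3.894 / 4.605×10⁻⁵ = 84550 N.
Spring extension = P/k = 84550/(31×10³) = 2.728 mm.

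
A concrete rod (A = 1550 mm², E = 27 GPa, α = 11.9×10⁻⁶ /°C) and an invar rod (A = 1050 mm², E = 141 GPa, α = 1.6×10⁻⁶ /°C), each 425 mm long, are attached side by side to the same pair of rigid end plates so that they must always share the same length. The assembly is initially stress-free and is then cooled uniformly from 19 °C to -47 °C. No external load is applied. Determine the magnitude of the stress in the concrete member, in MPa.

σ ≈ 14.3 MPa (tensile)

Both members must finish at the same length. With the larger α, the concrete tends to over-contract; the plates restrain it, putting the concrete in tension and the invar in compression. With no external load the two internal forces are equal and opposite, magnitude P.
Equating the net (thermal + elastic) strains gives |α₁ − α₂|·ΔT = P·[1/(A₁E₁) + 1/(A₂E₂)].
|α₁ − α₂|·ΔT = 10.3×10⁻⁶ × 66 = 0.0006798.
1/(A₁E₁) + 1/(A₂E₂) = 1/(1550×27×10³) + 1/(1050×141×10³) = 3.065×10⁻⁸ N⁻¹.
P = 0.0006798 / 3.065×10⁻⁸ = 22180 N = 22.18 kN.
σ_{concrete} = P/A₁ = 22180/1550 = 14.31 MPa, tensile.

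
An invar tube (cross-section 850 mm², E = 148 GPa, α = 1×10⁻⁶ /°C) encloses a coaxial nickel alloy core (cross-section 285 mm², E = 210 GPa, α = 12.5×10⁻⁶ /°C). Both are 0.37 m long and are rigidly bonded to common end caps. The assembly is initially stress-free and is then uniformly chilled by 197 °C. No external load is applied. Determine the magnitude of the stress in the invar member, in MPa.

σ ≈ 108 MPa (compressive)

The nickel alloy has the larger α, so on cooling it would change length more than the invar if both were free. The rigid plates force a common final length, so the nickel alloy is put into tension and the invar into compression, with equal and opposite forces P (no external load).
Compatibility of the two members (thermal + elastic change equal): (α₁ − α₂)ΔT = P·[1/(A₁E₁) + 1/(A₂E₂)].
|α₁ − α₂|·ΔT = 11.5×10⁻⁶ × 197 = 0.002266.
1/(A₁E₁) + 1/(A₂E₂) = 1/(850×148×10³) + 1/(285×210×10³) = 2.466×10⁻⁸ N⁻¹.
So P = 0.002266 / 2.466×10⁻⁸ = 91.88 kN.
σ_{invar} = P/A₁ = 91880/850 = 108.1 MPa, compressive.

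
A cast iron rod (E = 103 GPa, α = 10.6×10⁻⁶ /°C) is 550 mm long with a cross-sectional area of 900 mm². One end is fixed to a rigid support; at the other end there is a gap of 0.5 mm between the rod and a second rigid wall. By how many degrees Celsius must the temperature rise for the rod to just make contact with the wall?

Contact occurs when the free expansion equals the gap: αΔT L = 0.5 mm.
ΔT = 0.5 / (10.6×10⁻⁶ × 550) = 85.76 °C.

ΔT ≈ 85.8 °C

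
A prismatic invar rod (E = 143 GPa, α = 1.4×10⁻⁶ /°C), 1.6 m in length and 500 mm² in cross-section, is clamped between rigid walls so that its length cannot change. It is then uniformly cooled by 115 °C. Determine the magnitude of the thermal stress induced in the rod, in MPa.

With length fixed, the mechanical strain must cancel the thermal strain αΔT = 1.4×10⁻⁶ × 115 = 161×10⁻⁶.
The stress required to suppress this strain is σ = Eε = 143×10³ × 161×10⁻⁶ = 23.02 MPa, tensile since the rod is trying to contract.

σ ≈ 23 MPa (tensile)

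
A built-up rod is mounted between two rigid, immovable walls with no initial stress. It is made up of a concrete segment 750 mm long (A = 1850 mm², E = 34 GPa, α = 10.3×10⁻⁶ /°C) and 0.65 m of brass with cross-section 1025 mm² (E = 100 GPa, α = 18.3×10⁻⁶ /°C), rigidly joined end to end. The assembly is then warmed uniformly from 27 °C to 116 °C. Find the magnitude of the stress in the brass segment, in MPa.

σ ≈ 93.3 MPa (compressive)

If the supports were absent, the total length change would be Σ αᵢΔT Lᵢ = 10.3×10⁻⁶×89×750 + 18.3×10⁻⁶×89×650 = 1.746 mm.
The walls prevent any net length change, so an axial force P (same in every segment) develops. Compatibility: P · Σ Lᵢ/(AᵢEᵢ) = δ_free.
The series flexibility is Σ Lᵢ/(AᵢEᵢ) = 750/(1850×34×10³) + 650/(1025×100×10³) = 1.827×10⁻⁵ mm/N.
So P = 1.746 / 1.827×10⁻⁵ = 95.6 kN, compressive.
σ_{brass} = P / A = 95600 / 1025 = 93.27 MPa.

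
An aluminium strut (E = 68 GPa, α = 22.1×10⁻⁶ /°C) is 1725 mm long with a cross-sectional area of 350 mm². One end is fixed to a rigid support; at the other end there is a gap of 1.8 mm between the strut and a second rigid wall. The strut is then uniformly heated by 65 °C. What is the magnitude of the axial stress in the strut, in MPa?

σ ≈ 26.7 MPa (compressive)

Free thermal elongation = αΔT L = 22.1×10⁻⁶ × 65 × 1725 = 2.478 mm.
The gap closes (δ_free > 1.8 mm) and the wall then resists a further 2.478 − 1.8 = 0.678 mm of expansion.
Compatibility: PL/(AE) = 0.678 mm, so σ = P/A = E × (0.678/1725) = 26.73 MPa.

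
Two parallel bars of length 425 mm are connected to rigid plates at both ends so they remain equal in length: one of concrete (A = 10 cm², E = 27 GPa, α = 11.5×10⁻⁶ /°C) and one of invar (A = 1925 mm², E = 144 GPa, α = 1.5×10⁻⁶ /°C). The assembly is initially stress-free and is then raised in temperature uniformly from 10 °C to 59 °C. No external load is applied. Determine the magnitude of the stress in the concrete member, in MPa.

Both members must finish at the same length. With the larger α, the concrete tends to over-expand; the plates restrain it, putting the concrete in compression and the invar in tension. With no external load the two internal forces are equal and opposite, magnitude P.
Setting the final lengths equal and cancelling L: (α₁ − α₂)ΔT = P/(A₁E₁) + P/(A₂E₂).
|α₁ − α₂|·ΔT = 10×10⁻⁶ × 49 = 0.00049.
1/(A₁E₁) + 1/(A₂E₂) = 1/(1000×27×10³) + 1/(1925×144×10³) = 4.064×10⁻⁸ N⁻¹.
So P = 0.00049 / 4.064×10⁻⁸ = 12.06 kN.
σ_{concrete} = P/A₁ = 12060/1000 = 12.06 MPa, compressive.

σ ≈ 12.1 MPa (compressive)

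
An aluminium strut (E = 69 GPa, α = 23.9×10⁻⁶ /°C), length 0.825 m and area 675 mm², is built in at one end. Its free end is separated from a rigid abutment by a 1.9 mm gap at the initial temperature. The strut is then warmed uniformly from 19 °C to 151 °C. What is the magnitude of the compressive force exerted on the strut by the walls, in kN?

If the wall were absent the strut would grow by αΔT L = 23.9×10⁻⁶ × 132 × 825 = 2.603 mm.
This exceeds the 1.9 mm gap, so the wall pushes back. The portion of expansion that must be recovered elastically is δ_free − gap = 2.603 − 1.9 = 0.7027 mm.
So σ = E(δ_free − g)/L = 69×10³ × 0.7027/825 = 58.77 MPa.
Force on the wall = σA = 58.77 × 675 mm² = 39.67 kN.

P ≈ 39.7 kN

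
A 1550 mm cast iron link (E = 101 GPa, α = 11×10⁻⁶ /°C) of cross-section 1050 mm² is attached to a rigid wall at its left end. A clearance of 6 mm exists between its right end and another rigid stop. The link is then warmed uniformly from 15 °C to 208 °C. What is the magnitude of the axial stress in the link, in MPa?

If the wall were absent the link would grow by αΔT L = 11×10⁻⁶ × 193 × 1550 = 3.291 mm.
This is smaller than the 6 mm clearance, so the link expands freely without reaching the stop — the stress is zero.

σ ≈ 0 MPa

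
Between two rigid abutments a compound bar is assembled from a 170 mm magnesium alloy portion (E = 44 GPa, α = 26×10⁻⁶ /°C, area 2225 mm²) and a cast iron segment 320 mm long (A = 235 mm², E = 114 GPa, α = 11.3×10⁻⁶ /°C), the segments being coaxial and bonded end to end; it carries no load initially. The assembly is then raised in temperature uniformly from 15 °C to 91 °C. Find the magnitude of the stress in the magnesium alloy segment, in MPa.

If the supports were absent, the total length change would be Σ αᵢΔT Lᵢ = 26×10⁻⁶×76×170 + 11.3×10⁻⁶×76×320 = 0.6107 mm.
The walls prevent any net length change, so an axial force P (same in every segment) develops. Compatibility: P · Σ Lᵢ/(AᵢEᵢ) = δ_free.
The series flexibility is Σ Lᵢ/(AᵢEᵢ) = 170/(2225×44×10³) + 320/(235×114×10³) = 1.368×10⁻⁵ mm/N.
Hence P = δ_free / Σ(L/AE) = 0.6107/1.368×10⁻⁵ = 44.64 kN (compressive).
σ_{magnesium alloy} = P / A = 44640 / 2225 = 20.06 MPa.

σ ≈ 20.1 MPa (compressive)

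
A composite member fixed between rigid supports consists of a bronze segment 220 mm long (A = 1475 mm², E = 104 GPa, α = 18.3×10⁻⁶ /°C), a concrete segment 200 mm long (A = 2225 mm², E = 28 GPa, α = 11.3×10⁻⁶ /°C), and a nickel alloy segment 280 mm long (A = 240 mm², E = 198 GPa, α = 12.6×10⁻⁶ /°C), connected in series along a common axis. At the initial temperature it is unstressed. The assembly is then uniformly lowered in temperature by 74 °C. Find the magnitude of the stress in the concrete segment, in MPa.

With the walls removed the bar would change length by δ_free = Σ αᵢΔT Lᵢ = 18.3×10⁻⁶×74×220 + 11.3×10⁻⁶×74×200 + 12.6×10⁻⁶×74×280 = 0.7262 mm.
Since the ends are fixed, an axial force P builds up, equal in every segment, with P · Σ Lᵢ/(AᵢEᵢ) = δ_free.
The series flexibility is Σ Lᵢ/(AᵢEᵢ) = 220/(1475×104×10³) + 200/(2225×28×10³) + 280/(240×198×10³) = 1.054×10⁻⁵ mm/N.
So P = 0.7262 / 1.054×10⁻⁵ = 68.92 kN, tensile.
σ_{concrete} = P / A = 68920 / 2225 = 30.98 MPa.

σ ≈ 31 MPa (tensile)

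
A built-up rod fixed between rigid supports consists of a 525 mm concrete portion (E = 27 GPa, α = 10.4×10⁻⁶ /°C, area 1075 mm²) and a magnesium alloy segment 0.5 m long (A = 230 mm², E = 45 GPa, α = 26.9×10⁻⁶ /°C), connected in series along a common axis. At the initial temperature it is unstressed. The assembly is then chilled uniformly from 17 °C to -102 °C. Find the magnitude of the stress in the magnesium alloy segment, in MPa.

σ ≈ 147 MPa (tensile)

If the supports were absent, the total length change would be Σ αᵢΔT Lᵢ = 10.4×10⁻⁶×119×525 + 26.9×10⁻⁶×119×500 = 2.25 mm.
The rigid supports impose zero overall length change; the single axial force P common to all segments must satisfy P Σ Lᵢ/(AᵢEᵢ) = δ_free.
Σ Lᵢ/(AᵢEᵢ) = 525/(1075×27×10³) + 500/(230×45×10³) = 6.64×10⁻⁵ mm/N.
P = 2.25 / 6.64×10⁻⁵ = 33890 N = 33.89 kN, tensile.
σ_{magnesium alloy} = P / A = 33890 / 230 = 147.4 MPa.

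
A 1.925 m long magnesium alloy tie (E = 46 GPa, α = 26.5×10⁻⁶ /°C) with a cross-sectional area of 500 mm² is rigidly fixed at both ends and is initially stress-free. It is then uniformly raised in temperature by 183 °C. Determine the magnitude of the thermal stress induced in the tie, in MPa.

The supports are rigid, so the total axial strain is zero. The restrained thermal strain is ε = αΔT = 26.5×10⁻⁶ × 183 = 4849.5×10⁻⁶.
σ = EαΔT = 46×10³ × 26.5×10⁻⁶ × 183 = 223.1 MPa (compressive; the tie is trying to expand).

σ ≈ 223 MPa (compressive)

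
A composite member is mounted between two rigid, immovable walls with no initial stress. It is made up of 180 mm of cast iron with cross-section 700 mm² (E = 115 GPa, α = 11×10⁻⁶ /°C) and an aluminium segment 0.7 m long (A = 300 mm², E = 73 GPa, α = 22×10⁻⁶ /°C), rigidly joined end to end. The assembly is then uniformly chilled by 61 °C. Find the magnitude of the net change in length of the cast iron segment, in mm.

Free thermal contraction of the whole bar: Σ αᵢΔT Lᵢ = 11×10⁻⁶×61×180 + 22×10⁻⁶×61×700 = 1.06 mm.
The rigid supports impose zero overall length change; the single axial force P common to all segments must satisfy P Σ Lᵢ/(AᵢEᵢ) = δ_free.
Σ Lᵢ/(AᵢEᵢ) = 180/(700×115×10³) + 700/(300×73×10³) = 3.42×10⁻⁵ mm/N.
P = 1.06 / 3.42×10⁻⁵ = 31000 N = 31 kN, tensile.
For the cast iron segment, free thermal change = 11×10⁻⁶×61×180 = 0.1208 mm and elastic change from P = 31000×180/(700×115×10³) = 0.06932 mm; these oppose, so the net change is 0.0515 mm (segment shortens).

|ΔL| ≈ 0.0515 mm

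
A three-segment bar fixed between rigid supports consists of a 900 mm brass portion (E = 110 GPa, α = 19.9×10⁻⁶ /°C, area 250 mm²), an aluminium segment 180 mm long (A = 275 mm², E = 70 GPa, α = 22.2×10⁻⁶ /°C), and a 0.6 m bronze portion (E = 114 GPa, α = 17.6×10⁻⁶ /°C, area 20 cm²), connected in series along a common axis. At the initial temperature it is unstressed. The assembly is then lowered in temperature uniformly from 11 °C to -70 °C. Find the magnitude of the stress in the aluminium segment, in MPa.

Free thermal contraction of the whole bar: Σ αᵢΔT Lᵢ = 19.9×10⁻⁶×81×900 + 22.2×10⁻⁶×81×180 + 17.6×10⁻⁶×81×600 = 2.63 mm.
The walls prevent any net length change, so an axial force P (same in every segment) develops. Compatibility: P · Σ Lᵢ/(AᵢEᵢ) = δ_free.
Σ Lᵢ/(AᵢEᵢ) = 900/(250×110×10³) + 180/(275×70×10³) + 600/(2000×114×10³) = 4.471×10⁻⁵ mm/N.
P = 2.63 / 4.471×10⁻⁵ = 58820 N = 58.82 kN, tensile.
σ_{aluminium} = P / A = 58820 / 275 = 213.9 MPa.

σ ≈ 214 MPa (tensile)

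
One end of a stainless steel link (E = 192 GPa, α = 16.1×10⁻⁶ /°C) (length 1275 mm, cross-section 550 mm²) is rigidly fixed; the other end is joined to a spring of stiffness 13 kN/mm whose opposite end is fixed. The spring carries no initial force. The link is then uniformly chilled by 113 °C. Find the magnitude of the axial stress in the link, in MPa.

σ ≈ 47.4 MPa (tensile)

Free thermal contraction: δ_free = αΔT L = 16.1×10⁻⁶ × 113 × 1275 = 2.32 mm.
With a force P in the spring, the elastic change of the link is PL/(AE) and that of the spring is P/k; compatibility requires their sum to equal δ_free.
So P = δ_free / [L/(AE) + 1/k] = 2.32 / [ 1275/(550×192×10³) + 1/(13×10³) ].
P = 2.32 / 8.9×10⁻⁵ = 26060 N.
σ = P/A = 26060/550 = 47.39 MPa.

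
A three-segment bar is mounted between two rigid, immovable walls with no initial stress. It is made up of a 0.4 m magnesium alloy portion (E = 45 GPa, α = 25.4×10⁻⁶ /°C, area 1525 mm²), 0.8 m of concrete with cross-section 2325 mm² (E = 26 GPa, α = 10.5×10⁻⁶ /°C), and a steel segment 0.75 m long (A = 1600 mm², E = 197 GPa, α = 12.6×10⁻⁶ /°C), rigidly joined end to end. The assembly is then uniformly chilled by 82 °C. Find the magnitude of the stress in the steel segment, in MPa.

With the walls removed the bar would change length by δ_free = Σ αᵢΔT Lᵢ = 25.4×10⁻⁶×82×400 + 10.5×10⁻⁶×82×800 + 12.6×10⁻⁶×82×750 = 2.297 mm.
The walls prevent any net length change, so an axial force P (same in every segment) develops. Compatibility: P · Σ Lᵢ/(AᵢEᵢ) = δ_free.
The series flexibility is Σ Lᵢ/(AᵢEᵢ) = 400/(1525×45×10³) + 800/(2325×26×10³) + 750/(1600×197×10³) = 2.144×10⁻⁵ mm/N.
So P = 2.297 / 2.144×10⁻⁵ = 107.1 kN, tensile.
σ_{steel} = P / A = 107100 / 1600 = 66.95 MPa.

σ ≈ 66.9 MPa (tensile)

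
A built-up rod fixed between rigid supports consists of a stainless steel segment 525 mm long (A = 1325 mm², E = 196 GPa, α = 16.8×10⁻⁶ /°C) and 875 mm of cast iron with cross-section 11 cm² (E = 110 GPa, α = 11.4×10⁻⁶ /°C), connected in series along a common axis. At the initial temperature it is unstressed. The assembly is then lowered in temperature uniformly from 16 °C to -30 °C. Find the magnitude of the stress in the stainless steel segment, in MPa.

σ ≈ 70.5 MPa (tensile)

If the supports were absent, the total length change would be Σ αᵢΔT Lᵢ = 16.8×10⁻⁶×46×525 + 11.4×10⁻⁶×46×875 = 0.8646 mm.
Since the ends are fixed, an axial force P builds up, equal in every segment, with P · Σ Lᵢ/(AᵢEᵢ) = δ_free.
Σ Lᵢ/(AᵢEᵢ) = 525/(1325×196×10³) + 875/(1100×110×10³) = 9.253×10⁻⁶ mm/N.
P = 0.8646 / 9.253×10⁻⁶ = 93440 N = 93.44 kN, tensile.
σ_{stainless steel} = P / A = 93440 / 1325 = 70.52 MPa.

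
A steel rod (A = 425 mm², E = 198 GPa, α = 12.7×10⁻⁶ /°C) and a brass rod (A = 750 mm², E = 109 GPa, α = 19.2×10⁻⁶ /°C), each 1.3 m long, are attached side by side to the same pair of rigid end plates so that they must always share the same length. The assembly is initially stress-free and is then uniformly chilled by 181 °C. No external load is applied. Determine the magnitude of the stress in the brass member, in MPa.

Both members must finish at the same length. With the larger α, the brass tends to over-contract; the plates restrain it, putting the brass in tension and the steel in compression. With no external load the two internal forces are equal and opposite, magnitude P.
Equating the net (thermal + elastic) strains gives |α₁ − α₂|·ΔT = P·[1/(A₁E₁) + 1/(A₂E₂)].
|α₁ − α₂|·ΔT = 6.5×10⁻⁶ × 181 = 0.001177.
1/(A₁E₁) + 1/(A₂E₂) = 1/(425×198×10³) + 1/(750×109×10³) = 2.412×10⁻⁸ N⁻¹.
So P = 0.001177 / 2.412×10⁻⁸ = 48.79 kN.
σ_{brass} = P/A₂ = 48790/750 = 65.05 MPa, tensile.

σ ≈ 65 MPa (tensile)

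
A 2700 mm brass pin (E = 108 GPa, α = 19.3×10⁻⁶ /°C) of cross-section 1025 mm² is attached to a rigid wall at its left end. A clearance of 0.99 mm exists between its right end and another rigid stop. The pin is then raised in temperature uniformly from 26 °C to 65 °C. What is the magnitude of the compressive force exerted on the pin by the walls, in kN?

P ≈ 42.7 kN

Free thermal elongation = αΔT L = 19.3×10⁻⁶ × 39 × 2700 = 2.032 mm.
This exceeds the 0.99 mm gap, so the wall pushes back. The portion of expansion that must be recovered elastically is δ_free − gap = 2.032 − 0.99 = 1.042 mm.
That suppressed elongation corresponds to σ = E·Δ/L = 108×10³ × 1.042/2700 = 41.69 MPa.
Force on the wall = σA = 41.69 × 1025 mm² = 42.73 kN.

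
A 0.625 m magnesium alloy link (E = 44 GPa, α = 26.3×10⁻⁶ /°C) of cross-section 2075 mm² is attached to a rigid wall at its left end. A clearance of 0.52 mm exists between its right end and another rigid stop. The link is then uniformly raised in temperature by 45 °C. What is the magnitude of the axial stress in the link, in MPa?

Free thermal elongation = αΔT L = 26.3×10⁻⁶ × 45 × 625 = 0.7397 mm.
After closing the 0.52 mm clearance, 0.7397 − 0.52 = 0.2197 mm of expansion remains to be suppressed by the wall.
Compatibility: PL/(AE) = 0.2197 mm, so σ = P/A = E × (0.2197/625) = 15.47 MPa.

σ ≈ 15.5 MPa (compressive)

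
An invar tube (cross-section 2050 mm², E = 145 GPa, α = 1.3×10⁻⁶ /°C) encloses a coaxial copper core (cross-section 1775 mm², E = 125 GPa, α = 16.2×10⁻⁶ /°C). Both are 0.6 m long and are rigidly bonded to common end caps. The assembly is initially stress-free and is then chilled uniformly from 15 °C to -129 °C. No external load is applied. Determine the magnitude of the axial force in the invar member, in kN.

P ≈ 273 kN (compressive in the invar)

The copper has the larger α, so on cooling it would change length more than the invar if both were free. The rigid plates force a common final length, so the copper is put into tension and the invar into compression, with equal and opposite forces P (no external load).
Setting the final lengths equal and cancelling L: (α₁ − α₂)ΔT = P/(A₁E₁) + P/(A₂E₂).
|α₁ − α₂|·ΔT = 14.9×10⁻⁶ × 144 = 0.002146.
1/(A₁E₁) + 1/(A₂E₂) = 1/(2050×145×10³) + 1/(1775×125×10³) = 7.871×10⁻⁹ N⁻¹.
So P = 0.002146 / 7.871×10⁻⁹ = 272.6 kN.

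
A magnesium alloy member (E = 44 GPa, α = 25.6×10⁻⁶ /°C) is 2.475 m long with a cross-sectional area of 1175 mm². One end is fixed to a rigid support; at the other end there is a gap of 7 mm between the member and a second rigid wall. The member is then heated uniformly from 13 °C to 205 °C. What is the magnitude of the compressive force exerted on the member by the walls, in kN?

Unrestrained expansion: δ_free = αΔT L = 25.6×10⁻⁶ × 192 × 2475 = 12.17 mm.
This exceeds the 7 mm gap, so the wall pushes back. The portion of expansion that must be recovered elastically is δ_free − gap = 12.17 − 7 = 5.165 mm.
Compatibility: PL/(AE) = 5.165 mm, so σ = P/A = E × (5.165/2475) = 91.82 MPa.
P = σA = 91.82 × 1175 = 107.9 kN.

P ≈ 108 kN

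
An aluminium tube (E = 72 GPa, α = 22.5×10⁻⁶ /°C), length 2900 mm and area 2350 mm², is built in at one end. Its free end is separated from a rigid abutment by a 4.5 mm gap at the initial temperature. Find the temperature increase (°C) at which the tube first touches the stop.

Contact occurs when the free expansion equals the gap: αΔT L = 4.5 mm.
ΔT = 4.5 / (22.5×10⁻⁶ × 2900) = 68.97 °C.

ΔT ≈ 69 °C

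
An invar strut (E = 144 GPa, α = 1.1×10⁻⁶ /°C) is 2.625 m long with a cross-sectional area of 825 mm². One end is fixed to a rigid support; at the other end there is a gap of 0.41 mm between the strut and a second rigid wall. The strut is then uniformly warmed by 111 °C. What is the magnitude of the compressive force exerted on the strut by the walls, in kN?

If the wall were absent the strut would grow by αΔT L = 1.1×10⁻⁶ × 111 × 2625 = 0.3205 mm.
This is smaller than the 0.41 mm clearance, so the strut expands freely without reaching the stop — the stress is zero.

P ≈ 0 kN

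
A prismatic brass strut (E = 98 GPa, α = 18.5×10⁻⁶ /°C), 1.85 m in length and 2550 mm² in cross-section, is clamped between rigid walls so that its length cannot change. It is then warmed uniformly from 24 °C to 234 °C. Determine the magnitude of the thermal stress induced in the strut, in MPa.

With length fixed, the mechanical strain must cancel the thermal strain αΔT = 18.5×10⁻⁶ × 210 = 3885×10⁻⁶.
The stress required to suppress this strain is σ = Eε = 98×10³ × 3885×10⁻⁶ = 380.7 MPa, compressive since the strut is trying to expand.

σ ≈ 381 MPa (compressive)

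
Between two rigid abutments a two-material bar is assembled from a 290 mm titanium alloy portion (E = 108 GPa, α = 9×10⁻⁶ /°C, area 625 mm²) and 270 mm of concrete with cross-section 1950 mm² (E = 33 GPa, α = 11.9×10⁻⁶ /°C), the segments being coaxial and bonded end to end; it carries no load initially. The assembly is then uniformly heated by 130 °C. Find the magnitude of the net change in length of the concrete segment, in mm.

Free thermal expansion of the whole bar: Σ αᵢΔT Lᵢ = 9×10⁻⁶×130×290 + 11.9×10⁻⁶×130×270 = 0.757 mm.
The walls prevent any net length change, so an axial force P (same in every segment) develops. Compatibility: P · Σ Lᵢ/(AᵢEᵢ) = δ_free.
The series flexibility is Σ Lᵢ/(AᵢEᵢ) = 290/(625×108×10³) + 270/(1950×33×10³) = 8.492×10⁻⁶ mm/N.
P = 0.757 / 8.492×10⁻⁶ = 89140 N = 89.14 kN, compressive.
For the concrete segment, free thermal change = 11.9×10⁻⁶×130×270 = 0.4177 mm and elastic change from P = 89140×270/(1950×33×10³) = 0.374 mm; these oppose, so the net change is 0.0437 mm (segment lengthens).

|ΔL| ≈ 0.0437 mm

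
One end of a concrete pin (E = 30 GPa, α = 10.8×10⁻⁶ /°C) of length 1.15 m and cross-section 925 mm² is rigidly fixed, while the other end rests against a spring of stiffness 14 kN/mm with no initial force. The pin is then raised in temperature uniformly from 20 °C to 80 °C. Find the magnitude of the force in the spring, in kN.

P ≈ 6.6 kN

The unrestrained thermal change is αΔT L = 10.8×10⁻⁶ × 60 × 1150 = 0.7452 mm.
With a force P in the spring, the elastic change of the pin is PL/(AE) and that of the spring is P/k; compatibility requires their sum to equal δ_free.
So P = δ_free / [L/(AE) + 1/k] = 0.7452 / [ 1150/(925×30×10³) + 1/(14×10³) ].
P = 0.7452 / 0.0001129 = 6602 N.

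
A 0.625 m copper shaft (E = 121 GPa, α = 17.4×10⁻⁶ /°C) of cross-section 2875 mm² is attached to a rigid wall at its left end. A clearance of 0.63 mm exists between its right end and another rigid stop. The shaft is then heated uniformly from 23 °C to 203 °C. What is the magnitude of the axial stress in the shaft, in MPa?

If the wall were absent the shaft would grow by αΔT L = 17.4×10⁻⁶ × 180 × 625 = 1.957 mm.
After closing the 0.63 mm clearance, 1.957 − 0.63 = 1.327 mm of expansion remains to be suppressed by the wall.
That suppressed elongation corresponds to σ = E·Δ/L = 121×10³ × 1.327/625 = 257 MPa.

σ ≈ 257 MPa (compressive)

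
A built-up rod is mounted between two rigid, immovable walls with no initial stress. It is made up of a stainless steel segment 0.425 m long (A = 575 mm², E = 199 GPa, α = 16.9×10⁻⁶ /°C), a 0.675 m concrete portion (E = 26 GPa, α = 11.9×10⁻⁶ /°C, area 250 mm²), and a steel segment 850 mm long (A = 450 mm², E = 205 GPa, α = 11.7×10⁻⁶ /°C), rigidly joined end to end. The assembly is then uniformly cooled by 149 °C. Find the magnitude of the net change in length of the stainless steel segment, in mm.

Free thermal contraction of the whole bar: Σ αᵢΔT Lᵢ = 16.9×10⁻⁶×149×425 + 11.9×10⁻⁶×149×675 + 11.7×10⁻⁶×149×850 = 3.749 mm.
Since the ends are fixed, an axial force P builds up, equal in every segment, with P · Σ Lᵢ/(AᵢEᵢ) = δ_free.
Σ Lᵢ/(AᵢEᵢ) = 425/(575×199×10³) + 675/(250×26×10³) + 850/(450×205×10³) = 0.0001168 mm/N.
Hence P = δ_free / Σ(L/AE) = 3.749/0.0001168 = 32.1 kN (tensile).
For the stainless steel segment, free thermal change = 16.9×10⁻⁶×149×425 = 1.07 mm and elastic change from P = 32100×425/(575×199×10³) = 0.1192 mm; these oppose, so the net change is 0.951 mm (segment shortens).

|ΔL| ≈ 0.951 mm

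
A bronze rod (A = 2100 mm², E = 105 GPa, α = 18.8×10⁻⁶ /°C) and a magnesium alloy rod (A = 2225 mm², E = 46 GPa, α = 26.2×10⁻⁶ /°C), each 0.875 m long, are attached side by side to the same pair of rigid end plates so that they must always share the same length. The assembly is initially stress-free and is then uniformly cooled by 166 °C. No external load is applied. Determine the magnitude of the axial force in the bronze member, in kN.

P ≈ 85.9 kN (compressive in the bronze)

The magnesium alloy has the larger α, so on cooling it would change length more than the bronze if both were free. The rigid plates force a common final length, so the magnesium alloy is put into tension and the bronze into compression, with equal and opposite forces P (no external load).
Compatibility of the two members (thermal + elastic change equal): (α₁ − α₂)ΔT = P·[1/(A₁E₁) + 1/(A₂E₂)].
|α₁ − α₂|·ΔT = 7.4×10⁻⁶ × 166 = 0.001228.
1/(A₁E₁) + 1/(A₂E₂) = 1/(2100×105×10³) + 1/(2225×46×10³) = 1.431×10⁻⁸ N⁻¹.
P = 0.001228 / 1.431×10⁻⁸ = 85870 N = 85.87 kN.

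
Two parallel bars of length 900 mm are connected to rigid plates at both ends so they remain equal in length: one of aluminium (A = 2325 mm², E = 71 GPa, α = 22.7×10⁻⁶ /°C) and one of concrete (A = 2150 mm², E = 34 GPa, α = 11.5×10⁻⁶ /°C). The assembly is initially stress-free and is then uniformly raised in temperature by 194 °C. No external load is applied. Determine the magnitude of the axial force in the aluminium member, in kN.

Both members must finish at the same length. With the larger α, the aluminium tends to over-expand; the plates restrain it, putting the aluminium in compression and the concrete in tension. With no external load the two internal forces are equal and opposite, magnitude P.
Equating the net (thermal + elastic) strains gives |α₁ − α₂|·ΔT = P·[1/(A₁E₁) + 1/(A₂E₂)].
|α₁ − α₂|·ΔT = 11.2×10⁻⁶ × 194 = 0.002173.
1/(A₁E₁) + 1/(A₂E₂) = 1/(2325×71×10³) + 1/(2150×34×10³) = 1.974×10⁻⁸ N⁻¹.
So P = 0.002173 / 1.974×10⁻⁸ = 110.1 kN.

P ≈ 110 kN (compressive in the aluminium)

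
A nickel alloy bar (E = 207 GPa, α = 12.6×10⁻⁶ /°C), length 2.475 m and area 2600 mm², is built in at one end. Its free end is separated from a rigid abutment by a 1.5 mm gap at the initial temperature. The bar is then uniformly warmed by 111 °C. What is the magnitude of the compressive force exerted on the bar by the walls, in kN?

P ≈ 427 kN

Free thermal elongation = αΔT L = 12.6×10⁻⁶ × 111 × 2475 = 3.462 mm.
The gap closes (δ_free > 1.5 mm) and the wall then resists a further 3.462 − 1.5 = 1.962 mm of expansion.
Compatibility: PL/(AE) = 1.962 mm, so σ = P/A = E × (1.962/2475) = 164.1 MPa.
P = σA = 164.1 × 2600 = 426.5 kN.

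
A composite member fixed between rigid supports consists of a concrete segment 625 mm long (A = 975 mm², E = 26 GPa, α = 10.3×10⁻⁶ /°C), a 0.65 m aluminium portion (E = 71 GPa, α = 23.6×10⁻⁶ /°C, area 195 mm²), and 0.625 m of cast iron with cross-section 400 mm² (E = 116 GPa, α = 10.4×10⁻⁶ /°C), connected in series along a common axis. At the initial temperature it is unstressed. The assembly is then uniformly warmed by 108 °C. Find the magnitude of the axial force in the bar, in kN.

P ≈ 35.9 kN (compressive)

If the supports were absent, the total length change would be Σ αᵢΔT Lᵢ = 10.3×10⁻⁶×108×625 + 23.6×10⁻⁶×108×650 + 10.4×10⁻⁶×108×625 = 3.054 mm.
The rigid supports impose zero overall length change; the single axial force P common to all segments must satisfy P Σ Lᵢ/(AᵢEᵢ) = δ_free.
Σ Lᵢ/(AᵢEᵢ) = 625/(975×26×10³) + 650/(195×71×10³) + 625/(400×116×10³) = 8.507×10⁻⁵ mm/N.
P = 3.054 / 8.507×10⁻⁵ = 35900 N = 35.9 kN, compressive.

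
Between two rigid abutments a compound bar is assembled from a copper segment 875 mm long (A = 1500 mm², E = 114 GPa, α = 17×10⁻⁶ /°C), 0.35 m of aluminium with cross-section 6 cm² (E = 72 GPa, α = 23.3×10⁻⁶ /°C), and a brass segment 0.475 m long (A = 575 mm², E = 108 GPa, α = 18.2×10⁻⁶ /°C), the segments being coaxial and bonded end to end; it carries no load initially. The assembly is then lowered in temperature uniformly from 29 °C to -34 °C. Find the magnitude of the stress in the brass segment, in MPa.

If the supports were absent, the total length change would be Σ αᵢΔT Lᵢ = 17×10⁻⁶×63×875 + 23.3×10⁻⁶×63×350 + 18.2×10⁻⁶×63×475 = 1.996 mm.
Since the ends are fixed, an axial force P builds up, equal in every segment, with P · Σ Lᵢ/(AᵢEᵢ) = δ_free.
Σ Lᵢ/(AᵢEᵢ) = 875/(1500×114×10³) + 350/(600×72×10³) + 475/(575×108×10³) = 2.087×10⁻⁵ mm/N.
So P = 1.996 / 2.087×10⁻⁵ = 95.63 kN, tensile.
σ_{brass} = P / A = 95630 / 575 = 166.3 MPa.

σ ≈ 166 MPa (tensile)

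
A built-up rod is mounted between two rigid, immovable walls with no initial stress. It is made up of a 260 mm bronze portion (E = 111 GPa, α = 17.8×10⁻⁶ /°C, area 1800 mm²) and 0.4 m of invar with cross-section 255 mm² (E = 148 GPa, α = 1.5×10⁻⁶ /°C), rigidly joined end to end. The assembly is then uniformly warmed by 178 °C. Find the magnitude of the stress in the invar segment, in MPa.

Free thermal expansion of the whole bar: Σ αᵢΔT Lᵢ = 17.8×10⁻⁶×178×260 + 1.5×10⁻⁶×178×400 = 0.9306 mm.
The walls prevent any net length change, so an axial force P (same in every segment) develops. Compatibility: P · Σ Lᵢ/(AᵢEᵢ) = δ_free.
The series flexibility is Σ Lᵢ/(AᵢEᵢ) = 260/(1800×111×10³) + 400/(255×148×10³) = 1.19×10⁻⁵ mm/N.
So P = 0.9306 / 1.19×10⁻⁵ = 78.2 kN, compressive.
σ_{invar} = P / A = 78200 / 255 = 306.7 MPa.

σ ≈ 307 MPa (compressive)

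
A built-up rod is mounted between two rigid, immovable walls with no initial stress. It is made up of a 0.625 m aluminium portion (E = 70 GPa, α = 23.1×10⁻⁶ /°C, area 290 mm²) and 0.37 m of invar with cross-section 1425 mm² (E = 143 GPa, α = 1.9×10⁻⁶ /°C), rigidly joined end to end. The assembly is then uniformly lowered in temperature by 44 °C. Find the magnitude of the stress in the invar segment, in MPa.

Free thermal contraction of the whole bar: Σ αᵢΔT Lᵢ = 23.1×10⁻⁶×44×625 + 1.9×10⁻⁶×44×370 = 0.6662 mm.
The walls prevent any net length change, so an axial force P (same in every segment) develops. Compatibility: P · Σ Lᵢ/(AᵢEᵢ) = δ_free.
Σ Lᵢ/(AᵢEᵢ) = 625/(290×70×10³) + 370/(1425×143×10³) = 3.26×10⁻⁵ mm/N.
Hence P = δ_free / Σ(L/AE) = 0.6662/3.26×10⁻⁵ = 20.43 kN (tensile).
σ_{invar} = P / A = 20430 / 1425 = 14.34 MPa.

σ ≈ 14.3 MPa (tensile)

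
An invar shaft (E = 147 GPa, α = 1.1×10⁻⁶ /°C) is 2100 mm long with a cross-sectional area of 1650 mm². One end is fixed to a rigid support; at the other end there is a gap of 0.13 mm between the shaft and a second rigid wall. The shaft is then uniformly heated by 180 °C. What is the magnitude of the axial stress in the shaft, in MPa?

Unrestrained expansion: δ_free = αΔT L = 1.1×10⁻⁶ × 180 × 2100 = 0.4158 mm.
This exceeds the 0.13 mm gap, so the wall pushes back. The portion of expansion that must be recovered elastically is δ_free − gap = 0.4158 − 0.13 = 0.2858 mm.
That suppressed elongation corresponds to σ = E·Δ/L = 147×10³ × 0.2858/2100 = 20.01 MPa.

σ ≈ 20 MPa (compressive)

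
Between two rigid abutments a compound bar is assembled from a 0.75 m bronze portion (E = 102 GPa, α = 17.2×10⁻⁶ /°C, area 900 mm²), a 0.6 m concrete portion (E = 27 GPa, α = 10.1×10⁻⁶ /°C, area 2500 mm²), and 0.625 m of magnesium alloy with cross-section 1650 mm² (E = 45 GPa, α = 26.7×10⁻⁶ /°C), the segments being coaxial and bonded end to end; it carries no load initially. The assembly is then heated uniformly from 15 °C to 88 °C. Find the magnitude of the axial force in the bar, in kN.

P ≈ 102 kN (compressive)

With the walls removed the bar would change length by δ_free = Σ αᵢΔT Lᵢ = 17.2×10⁻⁶×73×750 + 10.1×10⁻⁶×73×600 + 26.7×10⁻⁶×73×625 = 2.602 mm.
The rigid supports impose zero overall length change; the single axial force P common to all segments must satisfy P Σ Lᵢ/(AᵢEᵢ) = δ_free.
Σ Lᵢ/(AᵢEᵢ) = 750/(900×102×10³) + 600/(2500×27×10³) + 625/(1650×45×10³) = 2.548×10⁻⁵ mm/N.
P = 2.602 / 2.548×10⁻⁵ = 102100 N = 102.1 kN, compressive.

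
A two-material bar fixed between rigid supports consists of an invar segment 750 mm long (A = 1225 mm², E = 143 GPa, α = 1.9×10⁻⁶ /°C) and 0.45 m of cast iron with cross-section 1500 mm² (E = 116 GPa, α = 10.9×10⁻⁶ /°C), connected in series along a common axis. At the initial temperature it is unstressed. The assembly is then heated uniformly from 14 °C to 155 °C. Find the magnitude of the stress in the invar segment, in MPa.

With the walls removed the bar would change length by δ_free = Σ αᵢΔT Lᵢ = 1.9×10⁻⁶×141×750 + 10.9×10⁻⁶×141×450 = 0.8925 mm.
The rigid supports impose zero overall length change; the single axial force P common to all segments must satisfy P Σ Lᵢ/(AᵢEᵢ) = δ_free.
Σ Lᵢ/(AᵢEᵢ) = 750/(1225×143×10³) + 450/(1500×116×10³) = 6.868×10⁻⁶ mm/N.
Hence P = δ_free / Σ(L/AE) = 0.8925/6.868×10⁻⁶ = 130 kN (compressive).
σ_{invar} = P / A = 130000 / 1225 = 106.1 MPa.

σ ≈ 106 MPa (compressive)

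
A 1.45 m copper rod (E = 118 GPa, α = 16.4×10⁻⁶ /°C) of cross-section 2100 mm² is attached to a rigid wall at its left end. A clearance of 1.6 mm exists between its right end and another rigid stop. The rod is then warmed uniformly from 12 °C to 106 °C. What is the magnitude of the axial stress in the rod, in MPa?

If the wall were absent the rod would grow by αΔT L = 16.4×10⁻⁶ × 94 × 1450 = 2.235 mm.
After closing the 1.6 mm clearance, 2.235 − 1.6 = 0.6353 mm of expansion remains to be suppressed by the wall.
That suppressed elongation corresponds to σ = E·Δ/L = 118×10³ × 0.6353/1450 = 51.7 MPa.

σ ≈ 51.7 MPa (compressive)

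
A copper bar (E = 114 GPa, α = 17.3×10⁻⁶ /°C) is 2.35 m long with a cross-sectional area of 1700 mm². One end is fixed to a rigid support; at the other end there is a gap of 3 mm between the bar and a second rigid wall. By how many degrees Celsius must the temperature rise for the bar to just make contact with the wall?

The gap closes when αΔT L = 3 mm, since the bar is still unstressed at that instant.
ΔT = 3 / (17.3×10⁻⁶ × 2350) = 73.79 °C.

ΔT ≈ 73.8 °C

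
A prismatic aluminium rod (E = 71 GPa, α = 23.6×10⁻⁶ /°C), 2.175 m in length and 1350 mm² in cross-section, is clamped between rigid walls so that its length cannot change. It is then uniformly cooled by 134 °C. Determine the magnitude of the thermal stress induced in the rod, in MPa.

σ ≈ 225 MPa (tensile)

Because both ends are immovable the net strain is zero, and the suppressed thermal strain is αΔT = 23.6×10⁻⁶ × 134 = 3162.4×10⁻⁶.
Hence σ = E·αΔT = 71×10³ × 3162.4×10⁻⁶ = 224.5 MPa, tensile.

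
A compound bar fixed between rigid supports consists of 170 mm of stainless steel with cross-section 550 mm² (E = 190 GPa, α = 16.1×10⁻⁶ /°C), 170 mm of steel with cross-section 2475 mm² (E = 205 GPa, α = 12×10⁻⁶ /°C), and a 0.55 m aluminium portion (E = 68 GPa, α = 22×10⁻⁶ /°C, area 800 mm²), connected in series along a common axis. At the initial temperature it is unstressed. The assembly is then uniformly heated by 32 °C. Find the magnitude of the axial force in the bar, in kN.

With the walls removed the bar would change length by δ_free = Σ αᵢΔT Lᵢ = 16.1×10⁻⁶×32×170 + 12×10⁻⁶×32×170 + 22×10⁻⁶×32×550 = 0.5401 mm.
The rigid supports impose zero overall length change; the single axial force P common to all segments must satisfy P Σ Lᵢ/(AᵢEᵢ) = δ_free.
The series flexibility is Σ Lᵢ/(AᵢEᵢ) = 170/(550×190×10³) + 170/(2475×205×10³) + 550/(800×68×10³) = 1.207×10⁻⁵ mm/N.
So P = 0.5401 / 1.207×10⁻⁵ = 44.74 kN, compressive.

P ≈ 44.7 kN (compressive)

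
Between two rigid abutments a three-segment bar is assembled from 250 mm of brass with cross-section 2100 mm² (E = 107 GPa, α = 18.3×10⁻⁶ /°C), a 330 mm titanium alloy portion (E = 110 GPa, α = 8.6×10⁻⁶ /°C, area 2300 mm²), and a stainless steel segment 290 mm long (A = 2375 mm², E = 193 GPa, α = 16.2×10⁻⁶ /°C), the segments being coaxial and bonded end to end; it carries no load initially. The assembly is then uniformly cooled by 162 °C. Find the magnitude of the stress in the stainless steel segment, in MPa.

If the supports were absent, the total length change would be Σ αᵢΔT Lᵢ = 18.3×10⁻⁶×162×250 + 8.6×10⁻⁶×162×330 + 16.2×10⁻⁶×162×290 = 1.962 mm.
The rigid supports impose zero overall length change; the single axial force P common to all segments must satisfy P Σ Lᵢ/(AᵢEᵢ) = δ_free.
The series flexibility is Σ Lᵢ/(AᵢEᵢ) = 250/(2100×107×10³) + 330/(2300×110×10³) + 290/(2375×193×10³) = 3.05×10⁻⁶ mm/N.
So P = 1.962 / 3.05×10⁻⁶ = 643.4 kN, tensile.
σ_{stainless steel} = P / A = 643400 / 2375 = 270.9 MPa.

σ ≈ 271 MPa (tensile)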